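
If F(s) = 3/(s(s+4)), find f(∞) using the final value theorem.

f(∞) = lim_{s→0} s·3/(s(s+4)) = lim_{s→0} 3/(s+4) = 3/4 = 3/4

Final answer: 3/4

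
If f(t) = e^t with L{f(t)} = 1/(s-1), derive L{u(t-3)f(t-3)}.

Time shift theorem: L{u(t-a)f(t-a)} = e^(-as)F(s). Here a=3, F(s) = 1/(s-1), so L{u(t-3)f(t-3)} = e^(-3s)·1/(s-1)

Final answer: e^(-3s)·1/(s-1)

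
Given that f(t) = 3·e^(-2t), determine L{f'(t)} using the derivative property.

f(0) = 3, F(s) = 3/(s+2). L{f'(t)} = s·F(s) - f(0) = 3s/(s+2) - 3 = (3s - 3(s+2))/(s+2) = -6/(s+2)

Final answer: -6/(s+2)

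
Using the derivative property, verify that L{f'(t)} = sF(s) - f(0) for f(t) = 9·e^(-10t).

f'(t) = -90e^(-10t). Direct: L{f'(t)} = -90/(s+10). Property: s·9/(s+10) - 9 = (9s - 9(s+10))/(s+10) = -90/(s+10). ✓

Final answer: -90/(s+10)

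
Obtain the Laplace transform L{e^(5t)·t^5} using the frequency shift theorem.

L{e^(at)·t^n} = n!/(s-a)^(n+1), so L{e^(5t)·t^5} = 120/(s-5)^6

Final answer: 120/(s-5)^6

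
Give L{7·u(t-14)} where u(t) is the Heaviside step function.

L{u(t-a)} = e^(-as)/s. Here a=14, so L{u(t-14)} = e^(-14s)/s, and L{7·u(t-14)} = 7·e^(-14s)/s

Final answer: 7·e^(-14s)/s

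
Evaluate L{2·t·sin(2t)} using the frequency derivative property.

L{sin(2t)} = 2/(s² + 4). By L{t·f(t)} = -F'(s): -d/ds[2/(s² + 4)] = -(2)·(-2s)/(s² + 4)² = 4s/(s² + 4)². Then L{2·t·sin(2t)} = 2·4s/(s² + 4)² = 8s/(s² + 4)²

Final answer: 8s/(s² + 4)²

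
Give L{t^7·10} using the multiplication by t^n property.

L{10} = 10/s. d^1/ds^1[1/s] = -1/s². d^2/ds^2[1/s] = 2/s^3. d^3/ds^3[1/s] = -6/s^4. d^4/ds^4[1/s] = 24/s^5. d^5/ds^5[1/s] = -120/s^6. d^6/ds^6[1/s] = 720/s^7. d^7/ds^7[1/s] = -5040/s^8. So L{t^7} = (-1)^{7}·-5040/s^8 = 5040/s^8. Then L{t^7·10} = 10·5040/s^8 = 50400/s^8

Final answer: 50400/s^8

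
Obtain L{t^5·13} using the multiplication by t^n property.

L{13} = 13/s. d^1/ds^1[1/s] = -1/s². d^2/ds^2[1/s] = 2/s^3. d^3/ds^3[1/s] = -6/s^4. d^4/ds^4[1/s] = 24/s^5. d^5/ds^5[1/s] = -120/s^6. So L{t^5} = (-1)^{5}·-120/s^6 = 120/s^6. Then L{t^5·13} = 13·120/s^6 = 1560/s^6

Final answer: 1560/s^6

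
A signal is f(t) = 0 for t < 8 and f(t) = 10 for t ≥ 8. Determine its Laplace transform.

f(t) = 10·u(t-8). L{u(t-8)} = e^(-8s)/s, so L{f(t)} = 10·e^(-8s)/s

Final answer: 10·e^(-8s)/s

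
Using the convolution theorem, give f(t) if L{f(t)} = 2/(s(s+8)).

2/(s(s+8)) = (2/s)·(1/(s+8)) = L{2}·L{e^(-8t)}. By convolution, f(t) = 2*e^(-8t) = ∫₀ᵗ 2·e^(-8τ) dτ = 2·(1 - e^(-8t))/8

Final answer: 2·(1 - e^(-8t))/8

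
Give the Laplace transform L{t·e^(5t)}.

L{t^n·e^(at)} = n!/(s-a)^(n+1), so L{t·e^(5t)} = 1/(s-5)^2

Final answer: 1/(s-5)^2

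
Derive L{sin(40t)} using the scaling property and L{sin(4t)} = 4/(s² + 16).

Using L{f(at)} = (1/a)F(s/a) with a=10: L{sin(40t)} = (1/10) · 4/((s/10)² + 16) = (1/10) · 4·100/(s² + 1600) = 40/(s² + 1600)

Final answer: 40/(s² + 1600)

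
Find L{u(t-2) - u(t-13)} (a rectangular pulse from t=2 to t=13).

L{u(t-a)} = e^(-as)/s. L{u(t-2) - u(t-13)} = (e^(-2s) - e^(-13s))/s

Final answer: (e^(-2s) - e^(-13s))/s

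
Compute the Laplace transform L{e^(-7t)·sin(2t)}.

L{e^(at)·sin(ωt)} = ω/((s-a)² + ω²), so L{e^(-7t)·sin(2t)} = 2/((s+7)² + 4)

Final answer: 2/((s+7)² + 4)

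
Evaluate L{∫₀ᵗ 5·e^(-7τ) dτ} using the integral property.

L{∫₀ᵗ f(τ)dτ} = F(s)/s with F(s) = 5/(s+7), so L{∫₀ᵗ 5·e^(-7τ) dτ} = 5/(s(s+7))

Final answer: 5/(s(s+7))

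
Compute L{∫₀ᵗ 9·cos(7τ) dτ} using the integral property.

L{∫₀ᵗ f(τ)dτ} = F(s)/s with F(s) = 9s/(s² + 49), so the result is (9s/(s² + 49))/s = 9/(s² + 49)

Final answer: 9/(s² + 49)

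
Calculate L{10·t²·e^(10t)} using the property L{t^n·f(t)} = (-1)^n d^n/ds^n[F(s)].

L{e^(10t)} = 1/(s-10). d/ds[1/(s-10)] = -1/(s-10)². d²/ds²[1/(s-10)] = 2/(s-10)³. So L{t²·e^(10t)} = (-1)² · 2/(s-10)³ = 2/(s-10)³. Then L{10·t²·e^(10t)} = 10·2/(s-10)³ = 20/(s-10)³

Final answer: 20/(s-10)³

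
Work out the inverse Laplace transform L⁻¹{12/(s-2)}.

L⁻¹{1/(s-a)} = e^(at), so L⁻¹{1/(s-2)} = e^(2t), and L⁻¹{12/(s-2)} = 12·e^(2t)

Final answer: 12·e^(2t)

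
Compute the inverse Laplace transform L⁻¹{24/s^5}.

L⁻¹{n!/s^(n+1)} = t^n with n=4. So L⁻¹{24/s^5} = t^4

Final answer: t^4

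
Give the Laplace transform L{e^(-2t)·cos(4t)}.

L{e^(at)·cos(ωt)} = (s-a)/((s-a)² + ω²), so L{e^(-2t)·cos(4t)} = (s+2)/((s+2)² + 16)

Final answer: (s+2)/((s+2)² + 16)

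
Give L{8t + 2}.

L{8t + 2} = 8·L{t} + 2·L{1} = 8/s² + 2/s

Final answer: 8/s² + 2/s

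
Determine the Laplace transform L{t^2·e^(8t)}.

L{t^n·e^(at)} = n!/(s-a)^(n+1), so L{t^2·e^(8t)} = 2/(s-8)^3

Final answer: 2/(s-8)^3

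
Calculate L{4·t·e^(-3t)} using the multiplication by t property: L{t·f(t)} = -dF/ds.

Using L{t^n·e^(at)} = n!/(s-a)^(n+1), L{t·e^(-3t)} = 1/(s+3)^2, so L{4·t·e^(-3t)} = 4·1/(s+3)^2 = 4/(s+3)^2

Final answer: 4/(s+3)^2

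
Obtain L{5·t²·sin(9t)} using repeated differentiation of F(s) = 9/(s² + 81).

F(s) = 9/(s² + 81). F'(s) = -18s/(s² + 81)². F''(s) = -18(81 - 3s²)/(s² + 81)³ = (54s² - 1458)/(s² + 81)³. So L{t²·sin(9t)} = (-1)² F''(s) = (54s² - 1458)/(s² + 81)³. Then L{5·t²·sin(9t)} = 5·(54s² - 1458)/(s² + 81)³ = (270s² - 7290)/(s² + 81)³

Final answer: (270s² - 7290)/(s² + 81)³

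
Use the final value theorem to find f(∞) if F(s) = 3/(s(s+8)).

f(∞) = lim_{s→0} s·3/(s(s+8)) = lim_{s→0} 3/(s+8) = 3/8 = 3/8

Final answer: 3/8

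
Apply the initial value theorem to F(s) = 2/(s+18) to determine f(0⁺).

f(0⁺) = lim_{s→∞} s·2/(s+18) = lim_{s→∞} 2s/(s+18) = 2

Final answer: 2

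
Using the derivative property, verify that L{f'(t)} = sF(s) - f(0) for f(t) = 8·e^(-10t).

f'(t) = -80e^(-10t). Direct: L{f'(t)} = -80/(s+10). Property: s·8/(s+10) - 8 = (8s - 8(s+10))/(s+10) = -80/(s+10). ✓

Final answer: -80/(s+10)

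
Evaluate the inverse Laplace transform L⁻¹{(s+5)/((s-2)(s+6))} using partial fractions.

Using partial fractions, f(t) = (7e^(2t) + e^(-6t))/8

Final answer: (7e^(2t) + e^(-6t))/8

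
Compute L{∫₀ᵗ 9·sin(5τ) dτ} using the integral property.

L{∫₀ᵗ f(τ)dτ} = F(s)/s with F(s) = 45/(s² + 25), so the result is (45/(s² + 25))/s = 45/(s(s² + 25))

Final answer: 45/(s(s² + 25))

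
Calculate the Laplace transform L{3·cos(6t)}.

L{cos(ωt)} = s/(s² + ω²), so L{cos(6t)} = s/(s² + 36). Then L{3·cos(6t)} = 3·s/(s² + 36) = 3s/(s² + 36)

Final answer: 3s/(s² + 36)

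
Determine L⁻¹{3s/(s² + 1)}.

This is the form c·s/(s² + a²) with a = 1, c = 3. L⁻¹ = 3·cos(t)

Final answer: 3·cos(t)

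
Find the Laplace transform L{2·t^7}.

L{t^n} = n!/s^(n+1), so L{t^7} = 5040/s^8. Then L{2·t^7} = 2·5040/s^8 = 10080/s^8

Final answer: 10080/s^8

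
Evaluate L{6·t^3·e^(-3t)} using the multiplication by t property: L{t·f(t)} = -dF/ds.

Using L{t^n·e^(at)} = n!/(s-a)^(n+1), L{t^3·e^(-3t)} = 6/(s+3)^4, so L{6·t^3·e^(-3t)} = 6·6/(s+3)^4 = 36/(s+3)^4

Final answer: 36/(s+3)^4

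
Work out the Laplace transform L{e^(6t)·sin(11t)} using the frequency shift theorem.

Frequency shift: L{e^(at)f(t)} = F(s-a). L{e^(6t)·sin(11t)} = 11/((s-6)² + 121)

Final answer: 11/((s-6)² + 121)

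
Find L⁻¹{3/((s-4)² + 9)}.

Form: b/((s-a)² + b²) → e^(at)sin(bt). With a=4, b=3

Final answer: e^(4t)·sin(3t)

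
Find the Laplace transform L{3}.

L{3} = 3 · L{1} = 3/s

Final answer: 3/s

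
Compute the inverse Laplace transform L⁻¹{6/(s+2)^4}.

L⁻¹{n!/(s-a)^(n+1)} = t^n·e^(at) with n=3, a=-2. So L⁻¹{6/(s+2)^4} = t^3·e^(-2t)

Final answer: t^3·e^(-2t)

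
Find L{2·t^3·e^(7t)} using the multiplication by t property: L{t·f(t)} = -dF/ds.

Using L{t^n·e^(at)} = n!/(s-a)^(n+1), L{t^3·e^(7t)} = 6/(s-7)^4, so L{2·t^3·e^(7t)} = 2·6/(s-7)^4 = 12/(s-7)^4

Final answer: 12/(s-7)^4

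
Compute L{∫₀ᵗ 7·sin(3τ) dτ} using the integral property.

L{∫₀ᵗ f(τ)dτ} = F(s)/s with F(s) = 21/(s² + 9), so the result is (21/(s² + 9))/s = 21/(s(s² + 9))

Final answer: 21/(s(s² + 9))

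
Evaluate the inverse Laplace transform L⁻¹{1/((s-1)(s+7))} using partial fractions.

Decompose: A/(s-1) + B/(s+7). A = 1/8, B = -1/8. f(t) = (e^t - e^(-7t))/8

Final answer: (e^t - e^(-7t))/8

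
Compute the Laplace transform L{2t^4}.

L{2t^4} = 2 · L{t^4} = 2 · 24/s^5 = 48/s^5

Final answer: 48/s^5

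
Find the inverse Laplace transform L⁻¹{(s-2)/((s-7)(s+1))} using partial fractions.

Using partial fractions, f(t) = (5e^(7t) + 3e^(-t))/8

Final answer: (5e^(7t) + 3e^(-t))/8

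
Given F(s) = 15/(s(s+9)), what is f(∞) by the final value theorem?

f(∞) = lim_{s→0} s·15/(s(s+9)) = lim_{s→0} 15/(s+9) = 15/9 = 5/3

Final answer: 5/3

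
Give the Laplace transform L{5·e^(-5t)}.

L{e^(at)} = 1/(s-a), so L{e^(-5t)} = 1/(s+5). Then L{5·e^(-5t)} = 5/(s+5)

Final answer: 5/(s+5)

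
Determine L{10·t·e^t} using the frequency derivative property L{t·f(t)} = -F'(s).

L{e^t} = 1/(s-1). By frequency derivative: L{t·e^t} = -d/ds[1/(s-1)] = -(-1)/(s-1)² = 1/(s-1)². Then L{10·t·e^t} = 10·1/(s-1)² = 10/(s-1)²

Final answer: 10/(s-1)²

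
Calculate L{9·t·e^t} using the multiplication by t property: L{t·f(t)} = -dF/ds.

Using L{t^n·e^(at)} = n!/(s-a)^(n+1), L{t·e^t} = 1/(s-1)^2, so L{9·t·e^t} = 9·1/(s-1)^2 = 9/(s-1)^2

Final answer: 9/(s-1)^2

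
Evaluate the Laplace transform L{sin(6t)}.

L{sin(ωt)} = ω/(s² + ω²), so L{sin(6t)} = 6/(s² + 36)

Final answer: 6/(s² + 36)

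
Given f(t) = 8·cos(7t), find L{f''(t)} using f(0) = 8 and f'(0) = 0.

F(s) = 8s/(s² + 49). L{f''(t)} = s²F(s) - sf(0) - f'(0) = 8s³/(s² + 49) - 8s = (8s³ - 8s(s² + 49))/(s² + 49) = -392s/(s² + 49)

Final answer: -392s/(s² + 49)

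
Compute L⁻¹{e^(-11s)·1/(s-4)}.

L⁻¹{1/(s-4)} = e^(4t). By the time shift theorem, L⁻¹{e^(-as)F(s)} = u(t-a)f(t-a) with a=11, so L⁻¹{e^(-11s)·1/(s-4)} = u(t-11)·e^(4(t-11))

Final answer: u(t-11)·e^(4(t-11))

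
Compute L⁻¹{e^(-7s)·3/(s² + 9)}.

L⁻¹{3/(s² + 9)} = sin(3t). By the time shift theorem, L⁻¹{e^(-as)F(s)} = u(t-a)f(t-a) with a=7, so L⁻¹{e^(-7s)·3/(s² + 9)} = u(t-7)·sin(3(t-7))

Final answer: u(t-7)·sin(3(t-7))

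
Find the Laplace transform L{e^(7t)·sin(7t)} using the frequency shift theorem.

Frequency shift: L{e^(at)f(t)} = F(s-a). L{e^(7t)·sin(7t)} = 7/((s-7)² + 49)

Final answer: 7/((s-7)² + 49)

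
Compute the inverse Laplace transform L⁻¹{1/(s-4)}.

L⁻¹{1/(s-a)} = e^(at), so L⁻¹{1/(s-4)} = e^(4t)

Final answer: e^(4t)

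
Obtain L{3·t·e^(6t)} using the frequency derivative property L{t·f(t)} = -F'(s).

L{e^(6t)} = 1/(s-6). By frequency derivative: L{t·e^(6t)} = -d/ds[1/(s-6)] = -(-1)/(s-6)² = 1/(s-6)². Then L{3·t·e^(6t)} = 3·1/(s-6)² = 3/(s-6)²

Final answer: 3/(s-6)²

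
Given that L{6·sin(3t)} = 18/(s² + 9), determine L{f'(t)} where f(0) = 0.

L{f'(t)} = s·F(s) - f(0) = s·18/(s² + 9) - 0 = 18s/(s² + 9)

Final answer: 18s/(s² + 9)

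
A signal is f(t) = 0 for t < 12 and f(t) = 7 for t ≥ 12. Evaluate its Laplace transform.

f(t) = 7·u(t-12). L{u(t-12)} = e^(-12s)/s, so L{f(t)} = 7·e^(-12s)/s

Final answer: 7·e^(-12s)/s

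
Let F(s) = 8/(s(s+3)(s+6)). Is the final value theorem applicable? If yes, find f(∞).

Poles of sF(s) = 8/((s+3)(s+6)) are at s = -3 and s = -6, both in the left half-plane. Theorem applies. f(∞) = lim_{s→0} sF(s) = 8/(3·6) = 4/9

Final answer: 4/9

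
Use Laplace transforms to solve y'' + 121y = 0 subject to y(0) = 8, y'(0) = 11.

L{y''} + 121L{y} = 0. s²Y - 8s - 11 + 121Y = 0. Y(s² + 121) = 8s + 11. Y = (8s + 11)/(s² + 121). Inverting: y(t) = 8cos(11t) + sin(11t)

Final answer: y(t) = 8cos(11t) + sin(11t)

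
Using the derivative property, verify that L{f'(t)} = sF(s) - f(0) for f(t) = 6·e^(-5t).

f'(t) = -30e^(-5t). Direct: L{f'(t)} = -30/(s+5). Property: s·6/(s+5) - 6 = (6s - 6(s+5))/(s+5) = -30/(s+5). ✓

Final answer: -30/(s+5)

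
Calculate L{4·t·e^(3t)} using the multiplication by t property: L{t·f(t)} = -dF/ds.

Using L{t^n·e^(at)} = n!/(s-a)^(n+1), L{t·e^(3t)} = 1/(s-3)^2, so L{4·t·e^(3t)} = 4·1/(s-3)^2 = 4/(s-3)^2

Final answer: 4/(s-3)^2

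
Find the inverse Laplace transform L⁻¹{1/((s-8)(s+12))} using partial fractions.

Decompose: A/(s-8) + B/(s+12). A = 1/20, B = -1/20. f(t) = (e^(8t) - e^(-12t))/20

Final answer: (e^(8t) - e^(-12t))/20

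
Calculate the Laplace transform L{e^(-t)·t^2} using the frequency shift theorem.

L{e^(at)·t^n} = n!/(s-a)^(n+1), so L{e^(-t)·t^2} = 2/(s+1)^3

Final answer: 2/(s+1)^3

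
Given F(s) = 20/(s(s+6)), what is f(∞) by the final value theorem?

f(∞) = lim_{s→0} s·20/(s(s+6)) = lim_{s→0} 20/(s+6) = 20/6 = 10/3

Final answer: 10/3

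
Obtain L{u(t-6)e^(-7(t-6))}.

u(t-a)f(t-a) with f(t)=e^(-7t). L{e^(-7t)} = 1/(s+7). By time shift: e^(-6s)/(s+7)

Final answer: e^(-6s)/(s+7)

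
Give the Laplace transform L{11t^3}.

L{11t^3} = 11 · L{t^3} = 11 · 6/s^4 = 66/s^4

Final answer: 66/s^4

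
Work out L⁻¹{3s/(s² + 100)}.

This is the form c·s/(s² + a²) with a = 10, c = 3. L⁻¹ = 3·cos(10t)

Final answer: 3·cos(10t)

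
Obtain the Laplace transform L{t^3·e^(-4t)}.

L{t^n·e^(at)} = n!/(s-a)^(n+1), so L{t^3·e^(-4t)} = 6/(s+4)^4

Final answer: 6/(s+4)^4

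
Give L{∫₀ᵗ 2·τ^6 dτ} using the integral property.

L{∫₀ᵗ f(τ)dτ} = F(s)/s with f(t) = 2t^6. F(s) = 1440/s^7, so L{∫₀ᵗ 2·τ^6 dτ} = (1440/s^7)/s = 1440/s^8. (Check: ∫₀ᵗ 2·τ^6 dτ = 2t^7/7.)

Final answer: 1440/s^8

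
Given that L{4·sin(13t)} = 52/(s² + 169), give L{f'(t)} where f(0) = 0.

L{f'(t)} = s·F(s) - f(0) = s·52/(s² + 169) - 0 = 52s/(s² + 169)

Final answer: 52s/(s² + 169)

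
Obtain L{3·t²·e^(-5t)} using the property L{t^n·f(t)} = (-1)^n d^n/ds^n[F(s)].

L{e^(-5t)} = 1/(s+5). d/ds[1/(s+5)] = -1/(s+5)². d²/ds²[1/(s+5)] = 2/(s+5)³. So L{t²·e^(-5t)} = (-1)² · 2/(s+5)³ = 2/(s+5)³. Then L{3·t²·e^(-5t)} = 3·2/(s+5)³ = 6/(s+5)³

Final answer: 6/(s+5)³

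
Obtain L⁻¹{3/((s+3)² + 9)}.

Form: b/((s-a)² + b²) → e^(at)sin(bt). With a=-3, b=3

Final answer: e^(-3t)·sin(3t)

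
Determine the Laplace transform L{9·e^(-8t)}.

L{e^(at)} = 1/(s-a), so L{e^(-8t)} = 1/(s+8). Then L{9·e^(-8t)} = 9/(s+8)

Final answer: 9/(s+8)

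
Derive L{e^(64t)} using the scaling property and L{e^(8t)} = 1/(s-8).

Using L{f(at)} = (1/a)F(s/a) with a=8 and f(t) = e^(8t): L{e^(64t)} = (1/8) · 1/((s/8)-8) = (1/8) · 8/(s-64) = 1/(s-64)

Final answer: 1/(s-64)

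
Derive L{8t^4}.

L{t^n} = n!/s^(n+1). So L{8t^4} = 8·4!/s^5 = 192/s^5

Final answer: 192/s^5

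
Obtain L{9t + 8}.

L{9t + 8} = 9·L{t} + 8·L{1} = 9/s² + 8/s

Final answer: 9/s² + 8/s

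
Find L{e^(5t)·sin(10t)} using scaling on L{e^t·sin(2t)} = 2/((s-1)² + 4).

Scaling with a=5: L{e^(5t)·sin(10t)} = (1/5) · 2/((s/5-1)² + 4). Simplifying: 10/((s-5)² + 100)

Final answer: 10/((s-5)² + 100)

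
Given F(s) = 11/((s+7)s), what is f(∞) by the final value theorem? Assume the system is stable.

f(∞) = lim_{s→0} sF(s) = lim_{s→0} 11/(s+7) = 11/7

Final answer: 11/7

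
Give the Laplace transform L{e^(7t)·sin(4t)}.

L{e^(at)·sin(ωt)} = ω/((s-a)² + ω²), so L{e^(7t)·sin(4t)} = 4/((s-7)² + 16)

Final answer: 4/((s-7)² + 16)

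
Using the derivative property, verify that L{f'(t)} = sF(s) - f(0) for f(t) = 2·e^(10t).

f'(t) = 20e^(10t). Direct: L{f'(t)} = 20/(s-10). Property: s·2/(s-10) - 2 = (2s - 2(s-10))/(s-10) = 20/(s-10). ✓

Final answer: 20/(s-10)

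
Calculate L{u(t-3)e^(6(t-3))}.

u(t-a)f(t-a) with f(t)=e^(6t). L{e^(6t)} = 1/(s-6). By time shift: e^(-3s)/(s-6)

Final answer: e^(-3s)/(s-6)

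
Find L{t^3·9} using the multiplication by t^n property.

L{9} = 9/s. d^1/ds^1[1/s] = -1/s². d^2/ds^2[1/s] = 2/s^3. d^3/ds^3[1/s] = -6/s^4. So L{t^3} = (-1)^{3}·-6/s^4 = 6/s^4. Then L{t^3·9} = 9·6/s^4 = 54/s^4

Final answer: 54/s^4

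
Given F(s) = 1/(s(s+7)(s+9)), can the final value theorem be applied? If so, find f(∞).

Poles of sF(s) = 1/((s+7)(s+9)) are at s = -7 and s = -9, both in the left half-plane. Theorem applies. f(∞) = lim_{s→0} sF(s) = 1/(7·9) = 1/63

Final answer: 1/63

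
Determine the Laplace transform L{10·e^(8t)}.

L{e^(at)} = 1/(s-a), so L{e^(8t)} = 1/(s-8). Then L{10·e^(8t)} = 10/(s-8)

Final answer: 10/(s-8)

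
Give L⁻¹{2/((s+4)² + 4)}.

Form: b/((s-a)² + b²) → e^(at)sin(bt). With a=-4, b=2

Final answer: e^(-4t)·sin(2t)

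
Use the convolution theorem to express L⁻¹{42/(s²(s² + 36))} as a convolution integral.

42/(s²(s² + 36)) = (1/s²)·(42/(s² + 36)) = L{t}·L{7·sin(6t)}. So f(t) = t*(7·sin(6t)) = ∫₀ᵗ 7τ·sin(6(t-τ)) dτ

Final answer: ∫₀ᵗ 7τ·sin(6(t-τ)) dτ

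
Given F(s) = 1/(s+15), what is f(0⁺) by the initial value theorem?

f(0⁺) = lim_{s→∞} s·1/(s+15) = lim_{s→∞} s/(s+15) = 1

Final answer: 1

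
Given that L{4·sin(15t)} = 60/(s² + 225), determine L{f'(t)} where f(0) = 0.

L{f'(t)} = s·F(s) - f(0) = s·60/(s² + 225) - 0 = 60s/(s² + 225)

Final answer: 60s/(s² + 225)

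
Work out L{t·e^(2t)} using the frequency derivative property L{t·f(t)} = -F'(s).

L{e^(2t)} = 1/(s-2). By frequency derivative: L{t·e^(2t)} = -d/ds[1/(s-2)] = -(-1)/(s-2)² = 1/(s-2)²

Final answer: 1/(s-2)²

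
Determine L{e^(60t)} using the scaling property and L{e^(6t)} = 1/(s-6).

Using L{f(at)} = (1/a)F(s/a) with a=10 and f(t) = e^(6t): L{e^(60t)} = (1/10) · 1/((s/10)-6) = (1/10) · 10/(s-60) = 1/(s-60)

Final answer: 1/(s-60)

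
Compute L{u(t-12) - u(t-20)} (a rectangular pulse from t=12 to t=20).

L{u(t-a)} = e^(-as)/s. L{u(t-12) - u(t-20)} = (e^(-12s) - e^(-20s))/s

Final answer: (e^(-12s) - e^(-20s))/s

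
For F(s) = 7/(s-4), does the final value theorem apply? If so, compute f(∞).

sF(s) = 7s/(s-4) has a pole at s = 4 in the right half-plane. Theorem does NOT apply (unstable system; f(t) = 7·e^(4t) grows without bound).

Final answer: Not applicable (unstable)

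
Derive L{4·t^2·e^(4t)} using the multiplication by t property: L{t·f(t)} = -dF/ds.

Using L{t^n·e^(at)} = n!/(s-a)^(n+1), L{t^2·e^(4t)} = 2/(s-4)^3, so L{4·t^2·e^(4t)} = 4·2/(s-4)^3 = 8/(s-4)^3

Final answer: 8/(s-4)^3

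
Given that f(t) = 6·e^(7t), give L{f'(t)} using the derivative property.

f(0) = 6, F(s) = 6/(s-7). L{f'(t)} = s·F(s) - f(0) = 6s/(s-7) - 6 = (6s - 6(s-7))/(s-7) = 42/(s-7)

Final answer: 42/(s-7)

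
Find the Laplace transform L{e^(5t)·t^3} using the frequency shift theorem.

L{e^(at)·t^n} = n!/(s-a)^(n+1), so L{e^(5t)·t^3} = 6/(s-5)^4

Final answer: 6/(s-5)^4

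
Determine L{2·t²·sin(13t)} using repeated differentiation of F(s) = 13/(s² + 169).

F(s) = 13/(s² + 169). F'(s) = -26s/(s² + 169)². F''(s) = -26(169 - 3s²)/(s² + 169)³ = (78s² - 4394)/(s² + 169)³. So L{t²·sin(13t)} = (-1)² F''(s) = (78s² - 4394)/(s² + 169)³. Then L{2·t²·sin(13t)} = 2·(78s² - 4394)/(s² + 169)³ = (156s² - 8788)/(s² + 169)³

Final answer: (156s² - 8788)/(s² + 169)³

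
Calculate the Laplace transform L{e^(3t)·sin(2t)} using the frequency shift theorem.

Frequency shift: L{e^(at)f(t)} = F(s-a). L{e^(3t)·sin(2t)} = 2/((s-3)² + 4)

Final answer: 2/((s-3)² + 4)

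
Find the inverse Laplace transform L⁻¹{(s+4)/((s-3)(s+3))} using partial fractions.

Using partial fractions, f(t) = (7e^(3t) - e^(-3t))/6

Final answer: (7e^(3t) - e^(-3t))/6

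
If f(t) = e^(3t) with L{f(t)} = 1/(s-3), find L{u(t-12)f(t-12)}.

Time shift theorem: L{u(t-a)f(t-a)} = e^(-as)F(s). Here a=12, F(s) = 1/(s-3), so L{u(t-12)f(t-12)} = e^(-12s)·1/(s-3)

Final answer: e^(-12s)·1/(s-3)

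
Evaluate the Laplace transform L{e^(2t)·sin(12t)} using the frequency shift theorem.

Frequency shift: L{e^(at)f(t)} = F(s-a). L{e^(2t)·sin(12t)} = 12/((s-2)² + 144)

Final answer: 12/((s-2)² + 144)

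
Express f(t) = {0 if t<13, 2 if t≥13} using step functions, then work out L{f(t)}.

f(t) = 2·u(t-13). L{u(t-13)} = e^(-13s)/s, so L{f(t)} = 2·e^(-13s)/s

Final answer: 2·e^(-13s)/s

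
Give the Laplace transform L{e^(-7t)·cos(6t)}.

L{e^(at)·cos(ωt)} = (s-a)/((s-a)² + ω²), so L{e^(-7t)·cos(6t)} = (s+7)/((s+7)² + 36)

Final answer: (s+7)/((s+7)² + 36)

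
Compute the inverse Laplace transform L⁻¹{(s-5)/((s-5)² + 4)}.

Using frequency shift, L⁻¹{(s-5)/((s-5)² + 4)} = e^(5t)·cos(2t)

Final answer: e^(5t)·cos(2t)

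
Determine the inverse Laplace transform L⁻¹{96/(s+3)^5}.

L⁻¹{n!/(s-a)^(n+1)} = t^n·e^(at) with n=4, a=-3. So L⁻¹{24/(s+3)^5} = t^4·e^(-3t), and L⁻¹{96/(s+3)^5} = (96/24)·t^4·e^(-3t) = 4·t^4·e^(-3t)

Final answer: 4·t^4·e^(-3t)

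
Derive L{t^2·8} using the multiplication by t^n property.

L{8} = 8/s. d^1/ds^1[1/s] = -1/s². d^2/ds^2[1/s] = 2/s^3. So L{t^2} = (-1)^{2}·2/s^3 = 2/s^3. Then L{t^2·8} = 8·2/s^3 = 16/s^3

Final answer: 16/s^3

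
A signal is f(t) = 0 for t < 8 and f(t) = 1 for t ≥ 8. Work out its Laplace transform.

f(t) = u(t-8). L{u(t-8)} = e^(-8s)/s, so L{f(t)} = e^(-8s)/s

Final answer: e^(-8s)/s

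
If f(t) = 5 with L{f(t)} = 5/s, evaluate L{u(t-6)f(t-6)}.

Time shift theorem: L{u(t-a)f(t-a)} = e^(-as)F(s). Here a=6, F(s) = 5/s, so L{u(t-6)f(t-6)} = e^(-6s)·5/s

Final answer: e^(-6s)·5/s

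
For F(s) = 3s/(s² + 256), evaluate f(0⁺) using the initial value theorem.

f(0⁺) = lim_{s→∞} s·3s/(s² + 256) = lim_{s→∞} 3s²/(s² + 256) = 3

Final answer: 3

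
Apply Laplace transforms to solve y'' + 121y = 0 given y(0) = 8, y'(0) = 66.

L{y''} + 121L{y} = 0. s²Y - 8s - 66 + 121Y = 0. Y(s² + 121) = 8s + 66. Y = (8s + 66)/(s² + 121). Inverting: y(t) = 8cos(11t) + 6sin(11t)

Final answer: y(t) = 8cos(11t) + 6sin(11t)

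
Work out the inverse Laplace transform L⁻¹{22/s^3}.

L⁻¹{n!/s^(n+1)} = t^n with n=2. So L⁻¹{2/s^3} = t^2, and L⁻¹{22/s^3} = (22/2)·t^2 = 11·t^2

Final answer: 11·t^2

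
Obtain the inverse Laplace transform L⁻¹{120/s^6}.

L⁻¹{n!/s^(n+1)} = t^n with n=5. So L⁻¹{120/s^6} = t^5

Final answer: t^5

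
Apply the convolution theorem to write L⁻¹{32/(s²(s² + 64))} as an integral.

32/(s²(s² + 64)) = (1/s²)·(32/(s² + 64)) = L{t}·L{4·sin(8t)}. So f(t) = t*(4·sin(8t)) = ∫₀ᵗ 4τ·sin(8(t-τ)) dτ

Final answer: ∫₀ᵗ 4τ·sin(8(t-τ)) dτ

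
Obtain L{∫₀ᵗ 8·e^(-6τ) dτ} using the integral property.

L{∫₀ᵗ f(τ)dτ} = F(s)/s with F(s) = 8/(s+6), so L{∫₀ᵗ 8·e^(-6τ) dτ} = 8/(s(s+6))

Final answer: 8/(s(s+6))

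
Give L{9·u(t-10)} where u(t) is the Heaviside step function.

L{u(t-a)} = e^(-as)/s. Here a=10, so L{u(t-10)} = e^(-10s)/s, and L{9·u(t-10)} = 9·e^(-10s)/s

Final answer: 9·e^(-10s)/s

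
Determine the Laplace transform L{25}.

L{25} = 25 · L{1} = 25/s

Final answer: 25/s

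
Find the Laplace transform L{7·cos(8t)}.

L{cos(ωt)} = s/(s² + ω²), so L{cos(8t)} = s/(s² + 64). Then L{7·cos(8t)} = 7·s/(s² + 64) = 7s/(s² + 64)

Final answer: 7s/(s² + 64)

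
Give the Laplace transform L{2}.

L{2} = 2 · L{1} = 2/s

Final answer: 2/s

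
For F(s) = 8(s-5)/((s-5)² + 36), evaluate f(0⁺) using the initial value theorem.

f(0⁺) = lim_{s→∞} sF(s) = lim_{s→∞} 8s(s-5)/((s-5)² + 36) = 8

Final answer: 8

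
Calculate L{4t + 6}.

L{4t + 6} = 4·L{t} + 6·L{1} = 4/s² + 6/s

Final answer: 4/s² + 6/s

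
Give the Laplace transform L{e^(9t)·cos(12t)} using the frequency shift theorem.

Frequency shift: L{e^(at)f(t)} = F(s-a). L{e^(9t)·cos(12t)} = (s-9)/((s-9)² + 144)

Final answer: (s-9)/((s-9)² + 144)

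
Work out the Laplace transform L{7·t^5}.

L{t^n} = n!/s^(n+1), so L{t^5} = 120/s^6. Then L{7·t^5} = 7·120/s^6 = 840/s^6

Final answer: 840/s^6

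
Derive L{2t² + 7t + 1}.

L{2t² + 7t + 1} = 2·2/s³ + 7/s² + 1/s = 4/s³ + 7/s² + 1/s

Final answer: 4/s³ + 7/s² + 1/s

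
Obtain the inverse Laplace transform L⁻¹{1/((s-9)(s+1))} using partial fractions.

Decompose: A/(s-9) + B/(s+1). A = 1/10, B = -1/10. f(t) = (e^(9t) - e^(-t))/10

Final answer: (e^(9t) - e^(-t))/10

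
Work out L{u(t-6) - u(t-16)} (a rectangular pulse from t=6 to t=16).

L{u(t-a)} = e^(-as)/s. L{u(t-6) - u(t-16)} = (e^(-6s) - e^(-16s))/s

Final answer: (e^(-6s) - e^(-16s))/s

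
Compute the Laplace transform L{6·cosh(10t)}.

L{cosh(ωt)} = s/(s² - ω²), so L{cosh(10t)} = s/(s² - 100). Then L{6·cosh(10t)} = 6·s/(s² - 100) = 6s/(s² - 100)

Final answer: 6s/(s² - 100)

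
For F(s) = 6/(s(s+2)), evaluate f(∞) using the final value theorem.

f(∞) = lim_{s→0} s·6/(s(s+2)) = lim_{s→0} 6/(s+2) = 6/2 = 3

Final answer: 3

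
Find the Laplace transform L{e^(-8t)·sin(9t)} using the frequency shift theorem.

Frequency shift: L{e^(at)f(t)} = F(s-a). L{e^(-8t)·sin(9t)} = 9/((s+8)² + 81)

Final answer: 9/((s+8)² + 81)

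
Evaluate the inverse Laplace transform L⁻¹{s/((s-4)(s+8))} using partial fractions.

Using partial fractions, f(t) = (4e^(4t) + 8e^(-8t))/12

Final answer: (4e^(4t) + 8e^(-8t))/12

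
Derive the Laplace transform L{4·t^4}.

L{t^n} = n!/s^(n+1), so L{t^4} = 24/s^5. Then L{4·t^4} = 4·24/s^5 = 96/s^5

Final answer: 96/s^5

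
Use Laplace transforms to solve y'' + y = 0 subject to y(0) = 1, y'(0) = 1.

L{y''} + 1L{y} = 0. s²Y - s - 1 + Y = 0. Y(s² + 1) = s + 1. Y = (s + 1)/(s² + 1). Inverting: y(t) = cos(t) + sin(t)

Final answer: y(t) = cos(t) + sin(t)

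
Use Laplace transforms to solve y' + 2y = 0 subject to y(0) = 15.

L{y'} + 2L{y} = 0. sY - 15 + 2Y = 0. Y(s+2) = 15. Y = 15/(s+2)

Final answer: y(t) = 15e^(-2t)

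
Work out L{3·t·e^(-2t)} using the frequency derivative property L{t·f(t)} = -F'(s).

L{e^(-2t)} = 1/(s+2). By frequency derivative: L{t·e^(-2t)} = -d/ds[1/(s+2)] = -(-1)/(s+2)² = 1/(s+2)². Then L{3·t·e^(-2t)} = 3·1/(s+2)² = 3/(s+2)²

Final answer: 3/(s+2)²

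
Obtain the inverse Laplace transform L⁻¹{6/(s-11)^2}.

L⁻¹{n!/(s-a)^(n+1)} = t^n·e^(at) with n=1, a=11. So L⁻¹{1/(s-11)^2} = t·e^(11t), and L⁻¹{6/(s-11)^2} = (6/1)·t·e^(11t) = 6·t·e^(11t)

Final answer: 6·t·e^(11t)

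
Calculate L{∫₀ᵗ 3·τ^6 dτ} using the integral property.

L{∫₀ᵗ f(τ)dτ} = F(s)/s with f(t) = 3t^6. F(s) = 2160/s^7, so L{∫₀ᵗ 3·τ^6 dτ} = (2160/s^7)/s = 2160/s^8. (Check: ∫₀ᵗ 3·τ^6 dτ = 3t^7/7.)

Final answer: 2160/s^8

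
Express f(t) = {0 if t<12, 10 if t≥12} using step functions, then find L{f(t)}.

f(t) = 10·u(t-12). L{u(t-12)} = e^(-12s)/s, so L{f(t)} = 10·e^(-12s)/s

Final answer: 10·e^(-12s)/s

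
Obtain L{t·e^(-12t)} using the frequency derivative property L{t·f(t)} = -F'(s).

L{e^(-12t)} = 1/(s+12). By frequency derivative: L{t·e^(-12t)} = -d/ds[1/(s+12)] = -(-1)/(s+12)² = 1/(s+12)²

Final answer: 1/(s+12)²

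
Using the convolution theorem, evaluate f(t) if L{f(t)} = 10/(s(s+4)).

10/(s(s+4)) = (10/s)·(1/(s+4)) = L{10}·L{e^(-4t)}. By convolution, f(t) = 10*e^(-4t) = ∫₀ᵗ 10·e^(-4τ) dτ = 10·(1 - e^(-4t))/4

Final answer: 10·(1 - e^(-4t))/4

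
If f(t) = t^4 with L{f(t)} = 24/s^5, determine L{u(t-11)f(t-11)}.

Time shift theorem: L{u(t-a)f(t-a)} = e^(-as)F(s). Here a=11, F(s) = 24/s^5, so L{u(t-11)f(t-11)} = e^(-11s)·24/s^5

Final answer: e^(-11s)·24/s^5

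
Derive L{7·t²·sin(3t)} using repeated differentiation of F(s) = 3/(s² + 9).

F(s) = 3/(s² + 9). F'(s) = -6s/(s² + 9)². F''(s) = -6(9 - 3s²)/(s² + 9)³ = (18s² - 54)/(s² + 9)³. So L{t²·sin(3t)} = (-1)² F''(s) = (18s² - 54)/(s² + 9)³. Then L{7·t²·sin(3t)} = 7·(18s² - 54)/(s² + 9)³ = (126s² - 378)/(s² + 9)³

Final answer: (126s² - 378)/(s² + 9)³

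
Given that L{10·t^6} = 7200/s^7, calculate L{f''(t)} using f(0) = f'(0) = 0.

L{f''(t)} = s²F(s) - sf(0) - f'(0) = s²·7200/s^7 - 0 - 0 = 7200/s^5

Final answer: 7200/s^5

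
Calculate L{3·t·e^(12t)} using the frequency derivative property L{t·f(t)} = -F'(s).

L{e^(12t)} = 1/(s-12). By frequency derivative: L{t·e^(12t)} = -d/ds[1/(s-12)] = -(-1)/(s-12)² = 1/(s-12)². Then L{3·t·e^(12t)} = 3·1/(s-12)² = 3/(s-12)²

Final answer: 3/(s-12)²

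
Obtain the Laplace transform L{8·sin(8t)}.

L{sin(ωt)} = ω/(s² + ω²), so L{sin(8t)} = 8/(s² + 64). Then L{8·sin(8t)} = 8·8/(s² + 64) = 64/(s² + 64)

Final answer: 64/(s² + 64)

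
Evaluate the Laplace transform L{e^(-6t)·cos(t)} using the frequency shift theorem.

Frequency shift: L{e^(at)f(t)} = F(s-a). L{e^(-6t)·cos(t)} = (s+6)/((s+6)² + 1)

Final answer: (s+6)/((s+6)² + 1)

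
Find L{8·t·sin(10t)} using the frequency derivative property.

L{sin(10t)} = 10/(s² + 100). By L{t·f(t)} = -F'(s): -d/ds[10/(s² + 100)] = -(10)·(-2s)/(s² + 100)² = 20s/(s² + 100)². Then L{8·t·sin(10t)} = 8·20s/(s² + 100)² = 160s/(s² + 100)²

Final answer: 160s/(s² + 100)²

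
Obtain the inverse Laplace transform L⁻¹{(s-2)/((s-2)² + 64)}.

Using frequency shift, L⁻¹{(s-2)/((s-2)² + 64)} = e^(2t)·cos(8t)

Final answer: e^(2t)·cos(8t)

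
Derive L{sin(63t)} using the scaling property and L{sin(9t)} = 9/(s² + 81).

Using L{f(at)} = (1/a)F(s/a) with a=7: L{sin(63t)} = (1/7) · 9/((s/7)² + 81) = (1/7) · 9·49/(s² + 3969) = 63/(s² + 3969)

Final answer: 63/(s² + 3969)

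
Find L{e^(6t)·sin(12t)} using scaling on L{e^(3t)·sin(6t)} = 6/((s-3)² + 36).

Scaling with a=2: L{e^(6t)·sin(12t)} = (1/2) · 6/((s/2-3)² + 36). Simplifying: 12/((s-6)² + 144)

Final answer: 12/((s-6)² + 144)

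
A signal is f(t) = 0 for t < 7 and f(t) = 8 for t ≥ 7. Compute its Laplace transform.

f(t) = 8·u(t-7). L{u(t-7)} = e^(-7s)/s, so L{f(t)} = 8·e^(-7s)/s

Final answer: 8·e^(-7s)/s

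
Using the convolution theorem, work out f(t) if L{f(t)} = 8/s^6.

8/s^6 = (8/s)·(1/s^5) = L{8}·L{t^4/24}. By convolution, f(t) = 8*t^4/24 = ∫₀ᵗ 8·τ^4/24 dτ = 8·t^5/120

Final answer: 8·t^5/120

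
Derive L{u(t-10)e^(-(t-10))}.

u(t-a)f(t-a) with f(t)=e^(-t). L{e^(-t)} = 1/(s+1). By time shift: e^(-10s)/(s+1)

Final answer: e^(-10s)/(s+1)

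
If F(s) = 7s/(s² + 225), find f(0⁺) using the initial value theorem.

f(0⁺) = lim_{s→∞} s·7s/(s² + 225) = lim_{s→∞} 7s²/(s² + 225) = 7

Final answer: 7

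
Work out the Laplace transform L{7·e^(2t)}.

L{e^(at)} = 1/(s-a), so L{e^(2t)} = 1/(s-2). Then L{7·e^(2t)} = 7/(s-2)

Final answer: 7/(s-2)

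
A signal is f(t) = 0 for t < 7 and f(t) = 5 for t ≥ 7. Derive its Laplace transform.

f(t) = 5·u(t-7). L{u(t-7)} = e^(-7s)/s, so L{f(t)} = 5·e^(-7s)/s

Final answer: 5·e^(-7s)/s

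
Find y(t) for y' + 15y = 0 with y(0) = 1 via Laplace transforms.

L{y'} + 15L{y} = 0. sY - 1 + 15Y = 0. Y(s+15) = 1. Y = 1/(s+15)

Final answer: y(t) = e^(-15t)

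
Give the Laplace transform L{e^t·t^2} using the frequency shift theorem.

L{e^(at)·t^n} = n!/(s-a)^(n+1), so L{e^t·t^2} = 2/(s-1)^3

Final answer: 2/(s-1)^3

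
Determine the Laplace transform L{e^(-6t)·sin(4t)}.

L{e^(at)·sin(ωt)} = ω/((s-a)² + ω²), so L{e^(-6t)·sin(4t)} = 4/((s+6)² + 16)

Final answer: 4/((s+6)² + 16)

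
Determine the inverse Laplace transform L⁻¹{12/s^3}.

L⁻¹{n!/s^(n+1)} = t^n with n=2. So L⁻¹{2/s^3} = t^2, and L⁻¹{12/s^3} = (12/2)·t^2 = 6·t^2

Final answer: 6·t^2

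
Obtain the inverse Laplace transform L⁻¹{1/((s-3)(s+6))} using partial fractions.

Decompose: A/(s-3) + B/(s+6). A = 1/9, B = -1/9. f(t) = (e^(3t) - e^(-6t))/9

Final answer: (e^(3t) - e^(-6t))/9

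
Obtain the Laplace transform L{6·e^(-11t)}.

L{e^(at)} = 1/(s-a), so L{e^(-11t)} = 1/(s+11). Then L{6·e^(-11t)} = 6/(s+11)

Final answer: 6/(s+11)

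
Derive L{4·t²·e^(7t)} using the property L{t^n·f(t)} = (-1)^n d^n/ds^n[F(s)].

L{e^(7t)} = 1/(s-7). d/ds[1/(s-7)] = -1/(s-7)². d²/ds²[1/(s-7)] = 2/(s-7)³. So L{t²·e^(7t)} = (-1)² · 2/(s-7)³ = 2/(s-7)³. Then L{4·t²·e^(7t)} = 4·2/(s-7)³ = 8/(s-7)³

Final answer: 8/(s-7)³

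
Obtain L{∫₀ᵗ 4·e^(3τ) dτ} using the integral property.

L{∫₀ᵗ f(τ)dτ} = F(s)/s with F(s) = 4/(s-3), so L{∫₀ᵗ 4·e^(3τ) dτ} = 4/(s(s-3))

Final answer: 4/(s(s-3))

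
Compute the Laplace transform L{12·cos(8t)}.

L{cos(ωt)} = s/(s² + ω²), so L{cos(8t)} = s/(s² + 64). Then L{12·cos(8t)} = 12·s/(s² + 64) = 12s/(s² + 64)

Final answer: 12s/(s² + 64)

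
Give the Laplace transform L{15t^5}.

L{15t^5} = 15 · L{t^5} = 15 · 120/s^6 = 1800/s^6

Final answer: 1800/s^6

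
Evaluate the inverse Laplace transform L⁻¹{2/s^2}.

L⁻¹{n!/s^(n+1)} = t^n with n=1. So L⁻¹{1/s^2} = t, and L⁻¹{2/s^2} = (2/1)·t = 2·t

Final answer: 2·t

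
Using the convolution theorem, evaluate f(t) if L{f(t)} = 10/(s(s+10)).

10/(s(s+10)) = (10/s)·(1/(s+10)) = L{10}·L{e^(-10t)}. By convolution, f(t) = 10*e^(-10t) = ∫₀ᵗ 10·e^(-10τ) dτ = 10·(1 - e^(-10t))/10

Final answer: 10·(1 - e^(-10t))/10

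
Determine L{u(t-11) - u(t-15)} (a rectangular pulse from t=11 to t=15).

L{u(t-a)} = e^(-as)/s. L{u(t-11) - u(t-15)} = (e^(-11s) - e^(-15s))/s

Final answer: (e^(-11s) - e^(-15s))/s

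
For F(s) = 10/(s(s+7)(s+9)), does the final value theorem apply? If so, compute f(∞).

Poles of sF(s) = 10/((s+7)(s+9)) are at s = -7 and s = -9, both in the left half-plane. Theorem applies. f(∞) = lim_{s→0} sF(s) = 10/(7·9) = 10/63

Final answer: 10/63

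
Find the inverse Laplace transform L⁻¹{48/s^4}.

L⁻¹{n!/s^(n+1)} = t^n with n=3. So L⁻¹{6/s^4} = t^3, and L⁻¹{48/s^4} = (48/6)·t^3 = 8·t^3

Final answer: 8·t^3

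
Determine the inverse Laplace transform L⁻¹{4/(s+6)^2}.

L⁻¹{n!/(s-a)^(n+1)} = t^n·e^(at) with n=1, a=-6. So L⁻¹{1/(s+6)^2} = t·e^(-6t), and L⁻¹{4/(s+6)^2} = (4/1)·t·e^(-6t) = 4·t·e^(-6t)

Final answer: 4·t·e^(-6t)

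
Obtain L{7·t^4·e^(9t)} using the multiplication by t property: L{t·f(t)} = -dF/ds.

Using L{t^n·e^(at)} = n!/(s-a)^(n+1), L{t^4·e^(9t)} = 24/(s-9)^5, so L{7·t^4·e^(9t)} = 7·24/(s-9)^5 = 168/(s-9)^5

Final answer: 168/(s-9)^5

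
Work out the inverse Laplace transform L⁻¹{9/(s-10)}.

L⁻¹{1/(s-a)} = e^(at), so L⁻¹{1/(s-10)} = e^(10t), and L⁻¹{9/(s-10)} = 9·e^(10t)

Final answer: 9·e^(10t)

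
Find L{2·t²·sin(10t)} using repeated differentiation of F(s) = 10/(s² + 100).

F(s) = 10/(s² + 100). F'(s) = -20s/(s² + 100)². F''(s) = -20(100 - 3s²)/(s² + 100)³ = (60s² - 2000)/(s² + 100)³. So L{t²·sin(10t)} = (-1)² F''(s) = (60s² - 2000)/(s² + 100)³. Then L{2·t²·sin(10t)} = 2·(60s² - 2000)/(s² + 100)³ = (120s² - 4000)/(s² + 100)³

Final answer: (120s² - 4000)/(s² + 100)³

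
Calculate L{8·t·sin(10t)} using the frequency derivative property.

L{sin(10t)} = 10/(s² + 100). By L{t·f(t)} = -F'(s): -d/ds[10/(s² + 100)] = -(10)·(-2s)/(s² + 100)² = 20s/(s² + 100)². Then L{8·t·sin(10t)} = 8·20s/(s² + 100)² = 160s/(s² + 100)²

Final answer: 160s/(s² + 100)²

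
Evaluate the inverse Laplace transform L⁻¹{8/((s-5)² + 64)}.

Using frequency shift, L⁻¹{8/((s-5)² + 64)} = e^(5t)·sin(8t)

Final answer: e^(5t)·sin(8t)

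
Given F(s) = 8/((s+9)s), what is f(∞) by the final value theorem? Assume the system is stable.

f(∞) = lim_{s→0} sF(s) = lim_{s→0} 8/(s+9) = 8/9

Final answer: 8/9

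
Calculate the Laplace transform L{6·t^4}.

L{t^n} = n!/s^(n+1), so L{t^4} = 24/s^5. Then L{6·t^4} = 6·24/s^5 = 144/s^5

Final answer: 144/s^5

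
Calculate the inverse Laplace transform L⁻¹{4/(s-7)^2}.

L⁻¹{n!/(s-a)^(n+1)} = t^n·e^(at) with n=1, a=7. So L⁻¹{1/(s-7)^2} = t·e^(7t), and L⁻¹{4/(s-7)^2} = (4/1)·t·e^(7t) = 4·t·e^(7t)

Final answer: 4·t·e^(7t)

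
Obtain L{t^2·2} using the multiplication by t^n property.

L{2} = 2/s. d^1/ds^1[1/s] = -1/s². d^2/ds^2[1/s] = 2/s^3. So L{t^2} = (-1)^{2}·2/s^3 = 2/s^3. Then L{t^2·2} = 2·2/s^3 = 4/s^3

Final answer: 4/s^3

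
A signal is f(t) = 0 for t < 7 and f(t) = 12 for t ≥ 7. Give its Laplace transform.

f(t) = 12·u(t-7). L{u(t-7)} = e^(-7s)/s, so L{f(t)} = 12·e^(-7s)/s

Final answer: 12·e^(-7s)/s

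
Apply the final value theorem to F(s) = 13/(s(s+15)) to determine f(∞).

f(∞) = lim_{s→0} s·13/(s(s+15)) = lim_{s→0} 13/(s+15) = 13/15 = 13/15

Final answer: 13/15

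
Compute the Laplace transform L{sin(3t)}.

L{sin(ωt)} = ω/(s² + ω²), so L{sin(3t)} = 3/(s² + 9)

Final answer: 3/(s² + 9)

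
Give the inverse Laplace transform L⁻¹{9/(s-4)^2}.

L⁻¹{n!/(s-a)^(n+1)} = t^n·e^(at) with n=1, a=4. So L⁻¹{1/(s-4)^2} = t·e^(4t), and L⁻¹{9/(s-4)^2} = (9/1)·t·e^(4t) = 9·t·e^(4t)

Final answer: 9·t·e^(4t)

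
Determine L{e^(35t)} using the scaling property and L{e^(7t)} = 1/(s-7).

Using L{f(at)} = (1/a)F(s/a) with a=5 and f(t) = e^(7t): L{e^(35t)} = (1/5) · 1/((s/5)-7) = (1/5) · 5/(s-35) = 1/(s-35)

Final answer: 1/(s-35)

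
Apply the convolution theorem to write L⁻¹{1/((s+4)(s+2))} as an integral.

1/((s+4)(s+2)) = (1/(s+4))·(1/(s+2)) = L{e^(-4t)}·L{e^(-2t)}. So f(t) = e^(-4t)*e^(-2t) = ∫₀ᵗ e^(-4τ)·e^(-2(t-τ)) dτ

Final answer: ∫₀ᵗ e^(-4τ)·e^(-2(t-τ)) dτ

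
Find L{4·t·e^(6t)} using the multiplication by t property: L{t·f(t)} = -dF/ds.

Using L{t^n·e^(at)} = n!/(s-a)^(n+1), L{t·e^(6t)} = 1/(s-6)^2, so L{4·t·e^(6t)} = 4·1/(s-6)^2 = 4/(s-6)^2

Final answer: 4/(s-6)^2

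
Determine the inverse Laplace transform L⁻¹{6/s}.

L⁻¹{c/s} = c, so L⁻¹{6/s} = 6

Final answer: 6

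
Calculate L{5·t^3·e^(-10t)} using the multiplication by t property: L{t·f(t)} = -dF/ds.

Using L{t^n·e^(at)} = n!/(s-a)^(n+1), L{t^3·e^(-10t)} = 6/(s+10)^4, so L{5·t^3·e^(-10t)} = 5·6/(s+10)^4 = 30/(s+10)^4

Final answer: 30/(s+10)^4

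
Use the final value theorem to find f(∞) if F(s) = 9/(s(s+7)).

f(∞) = lim_{s→0} s·9/(s(s+7)) = lim_{s→0} 9/(s+7) = 9/7 = 9/7

Final answer: 9/7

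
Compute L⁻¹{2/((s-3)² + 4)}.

Form: b/((s-a)² + b²) → e^(at)sin(bt). With a=3, b=2

Final answer: e^(3t)·sin(2t)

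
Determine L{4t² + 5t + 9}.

L{4t² + 5t + 9} = 4·2/s³ + 5/s² + 9/s = 8/s³ + 5/s² + 9/s

Final answer: 8/s³ + 5/s² + 9/s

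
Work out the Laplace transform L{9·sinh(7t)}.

L{sinh(ωt)} = ω/(s² - ω²), so L{sinh(7t)} = 7/(s² - 49). Then L{9·sinh(7t)} = 9·7/(s² - 49) = 63/(s² - 49)

Final answer: 63/(s² - 49)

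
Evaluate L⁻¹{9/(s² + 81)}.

This is the form c·a/(s² + a²) with a = 9. L⁻¹ = sin(9t)

Final answer: sin(9t)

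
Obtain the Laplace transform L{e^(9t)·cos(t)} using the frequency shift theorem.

Frequency shift: L{e^(at)f(t)} = F(s-a). L{e^(9t)·cos(t)} = (s-9)/((s-9)² + 1)

Final answer: (s-9)/((s-9)² + 1)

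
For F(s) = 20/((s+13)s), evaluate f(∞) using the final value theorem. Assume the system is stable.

f(∞) = lim_{s→0} sF(s) = lim_{s→0} 20/(s+13) = 20/13

Final answer: 20/13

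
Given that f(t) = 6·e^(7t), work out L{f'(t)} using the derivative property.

f(0) = 6, F(s) = 6/(s-7). L{f'(t)} = s·F(s) - f(0) = 6s/(s-7) - 6 = (6s - 6(s-7))/(s-7) = 42/(s-7)

Final answer: 42/(s-7)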